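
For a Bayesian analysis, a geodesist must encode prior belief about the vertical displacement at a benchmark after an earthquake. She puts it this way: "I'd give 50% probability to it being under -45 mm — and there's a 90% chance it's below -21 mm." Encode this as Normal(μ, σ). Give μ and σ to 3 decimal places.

For Normal(μ,σ), the p-quantile is μ + z_p·σ. Here z_{0.5} = 0, z_{0.9} = 1.282.
So -45 = μ + 0σ and -21 = μ + 1.282σ.
Subtracting: σ = (-21 − -45)/(1.282 − (0)) = 18.727.
Then μ = -45 − (0)·18.727 = -45.000.

μ = -45.000, σ = 18.727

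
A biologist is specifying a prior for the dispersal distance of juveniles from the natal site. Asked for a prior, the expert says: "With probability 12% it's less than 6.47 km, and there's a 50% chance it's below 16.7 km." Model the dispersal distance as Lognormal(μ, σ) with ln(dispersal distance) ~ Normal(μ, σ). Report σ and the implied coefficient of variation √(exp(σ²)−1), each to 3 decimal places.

If T ~ Lognormal(μ,σ) then ln T ~ Normal(μ,σ), so the p-quantile of ln T is μ + z_p·σ.
ln(6.47) = 1.867 and ln(16.7) = 2.815; z_{0.12} = -1.175, z_{0.5} = 0.
σ = (2.815 − 1.867)/(0 − (-1.175)) = 0.807.
μ = 1.867 − (-1.175)·0.807 = 2.815.
CV = √(exp(σ²)−1) = √(exp(0.6513)−1) = 0.958.

σ ≈ 0.807, CV ≈ 0.958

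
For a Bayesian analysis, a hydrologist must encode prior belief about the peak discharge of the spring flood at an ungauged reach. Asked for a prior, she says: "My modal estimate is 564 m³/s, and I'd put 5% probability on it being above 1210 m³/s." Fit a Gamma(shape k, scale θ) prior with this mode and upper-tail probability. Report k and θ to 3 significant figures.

Gamma(k,θ) with k>1 has mode (k−1)θ, so θ = 564/(k−1).
Need P(X < 1210) = 0.95 with θ tied to k this way. Start at k = 2, θ = 564: P(X<1210) ≈ 0.632.
Too low — raise k to concentrate. Iterating converges to k ≈ 5.73.
Then θ = 564/(5.73−1) ≈ 119.

k ≈ 5.73, θ ≈ 119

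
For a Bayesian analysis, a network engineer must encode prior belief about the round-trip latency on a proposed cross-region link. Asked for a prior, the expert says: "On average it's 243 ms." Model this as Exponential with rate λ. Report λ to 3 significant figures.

Exponential mean = 1/λ, so λ = 1/243.0 = 0.00412.

λ ≈ 0.00412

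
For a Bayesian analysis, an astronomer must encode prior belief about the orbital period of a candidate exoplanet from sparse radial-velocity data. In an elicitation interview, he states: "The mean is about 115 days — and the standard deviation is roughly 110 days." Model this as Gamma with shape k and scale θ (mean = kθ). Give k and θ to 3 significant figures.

k ≈ 1.09, θ ≈ 105

For Gamma(k, scale θ): mean = kθ, variance = kθ², so CV = 1/√k.
CV = SD/mean = 110/115 = 0.9565, hence k = 1/CV² = 1.09.
Then θ = mean/k = 115/1.09 = 105.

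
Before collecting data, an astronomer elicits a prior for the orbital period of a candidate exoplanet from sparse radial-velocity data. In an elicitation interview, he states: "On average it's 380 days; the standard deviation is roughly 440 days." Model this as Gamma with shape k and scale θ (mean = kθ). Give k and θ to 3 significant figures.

For Gamma(k, scale θ): mean = kθ, variance = kθ², so CV = 1/√k.
CV = SD/mean = 440/380 = 1.158, hence k = 1/CV² = 0.746.
Then θ = mean/k = 380/0.746 = 509.

k ≈ 0.746, θ ≈ 509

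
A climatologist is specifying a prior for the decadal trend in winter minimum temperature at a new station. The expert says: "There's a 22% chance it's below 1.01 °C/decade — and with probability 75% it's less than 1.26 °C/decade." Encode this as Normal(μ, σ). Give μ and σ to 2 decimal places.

The p-quantile of Normal(μ,σ) is μ + z_p·σ, with z_{0.22} = -0.7722 and z_{0.75} = 0.6745.
Eliminate σ: μ = (z₂·x₁ − z₁·x₂)/(z₂ − z₁) = (0.6745·1.01 − (-0.7722)·1.26)/1.447 = 1.14.
Then σ = (x₂ − x₁)/(z₂ − z₁) = (1.26 − 1.01)/1.447 = 0.17.

μ = 1.14, σ = 0.17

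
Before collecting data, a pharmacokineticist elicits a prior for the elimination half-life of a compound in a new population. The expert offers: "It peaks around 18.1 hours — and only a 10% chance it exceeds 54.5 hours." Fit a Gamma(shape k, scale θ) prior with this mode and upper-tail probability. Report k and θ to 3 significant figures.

Gamma(k,θ) with k>1 has mode (k−1)θ, so θ = 18.1/(k−1).
Need P(X < 54.5) = 0.9 with θ tied to k this way. Start at k = 2, θ = 18.1: P(X<54.5) ≈ 0.802.
Too low — raise k to concentrate. Iterating converges to k ≈ 2.56.
Then θ = 18.1/(2.56−1) ≈ 11.6.

k ≈ 2.56, θ ≈ 11.6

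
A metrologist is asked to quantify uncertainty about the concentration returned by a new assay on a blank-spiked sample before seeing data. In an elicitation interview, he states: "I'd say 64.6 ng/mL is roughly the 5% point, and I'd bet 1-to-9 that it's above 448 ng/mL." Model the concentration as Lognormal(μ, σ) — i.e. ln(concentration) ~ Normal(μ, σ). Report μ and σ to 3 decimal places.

If T ~ Lognormal(μ,σ) then ln T ~ Normal(μ,σ), so the p-quantile of ln T is μ + z_p·σ.
ln(64.6) = 4.168 and ln(448) = 6.105; z_{0.05} = -1.645, z_{0.9} = 1.282.
σ = (6.105 − 4.168)/(1.282 − (-1.645)) = 0.662.
μ = 4.168 − (-1.645)·0.662 = 5.257.

μ ≈ 5.257, σ ≈ 0.662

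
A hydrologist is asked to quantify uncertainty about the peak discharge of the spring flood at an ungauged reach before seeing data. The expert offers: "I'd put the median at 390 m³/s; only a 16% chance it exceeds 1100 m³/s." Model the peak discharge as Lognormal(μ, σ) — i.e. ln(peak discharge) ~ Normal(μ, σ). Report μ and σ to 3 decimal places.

If T ~ Lognormal(μ,σ) then ln T ~ Normal(μ,σ), so the p-quantile of ln T is μ + z_p·σ.
ln(390) = 5.966 and ln(1100) = 7.003; z_{0.5} = 0, z_{0.84} = 0.9945.
σ = (7.003 − 5.966)/(0.9945 − (0)) = 1.043.
μ = 5.966 − (0)·1.043 = 5.966.

μ ≈ 5.966, σ ≈ 1.043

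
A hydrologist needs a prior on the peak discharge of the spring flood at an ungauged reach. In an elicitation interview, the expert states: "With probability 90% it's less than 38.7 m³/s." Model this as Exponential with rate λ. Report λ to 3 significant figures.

P(T < 38.7) = 1 − e^(−λ·38.7) = 0.9, so λ = −ln(1−0.9)/38.7 = −ln(0.1)/38.7 = 0.0595.

λ ≈ 0.0595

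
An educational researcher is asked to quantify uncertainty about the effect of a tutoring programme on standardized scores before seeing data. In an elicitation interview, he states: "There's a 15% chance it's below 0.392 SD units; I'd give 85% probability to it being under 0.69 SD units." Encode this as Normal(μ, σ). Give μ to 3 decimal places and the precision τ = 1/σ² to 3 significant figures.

For Normal(μ,σ), the p-quantile is μ + z_p·σ. Here z_{0.15} = -1.036, z_{0.85} = 1.036.
So 0.392 = μ − 1.036σ and 0.69 = μ + 1.036σ.
Subtracting: σ = (0.69 − 0.392)/(1.036 − (-1.036)) = 0.144.
Then μ = 0.392 − (-1.036)·0.144 = 0.541.
Precision τ = 1/σ² = 1/0.1438² = 48.4.

μ = 0.541, τ = 48.4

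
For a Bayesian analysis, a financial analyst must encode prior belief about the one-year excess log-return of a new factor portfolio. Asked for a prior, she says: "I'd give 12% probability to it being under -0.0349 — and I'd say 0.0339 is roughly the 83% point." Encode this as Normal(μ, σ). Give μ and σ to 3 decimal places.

μ = 0.003, σ = 0.032

For Normal(μ,σ), the p-quantile is μ + z_p·σ. Here z_{0.12} = -1.175, z_{0.83} = 0.9542.
So -0.0349 = μ − 1.175σ and 0.0339 = μ + 0.9542σ.
Subtracting: σ = (0.0339 − -0.0349)/(0.9542 − (-1.175)) = 0.032.
Then μ = -0.0349 − (-1.175)·0.032 = 0.003.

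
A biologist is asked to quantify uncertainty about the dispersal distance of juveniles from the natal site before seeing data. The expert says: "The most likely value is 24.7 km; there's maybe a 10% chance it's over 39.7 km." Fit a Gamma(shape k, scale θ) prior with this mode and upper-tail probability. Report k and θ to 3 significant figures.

Gamma(k,θ) with k>1 has mode (k−1)θ, so θ = 24.7/(k−1).
Need P(X < 39.7) = 0.9 with θ tied to k this way. Start at k = 2, θ = 24.7: P(X<39.7) ≈ 0.477.
Too low — raise k to concentrate. Iterating converges to k ≈ 9.35.
Then θ = 24.7/(9.35−1) ≈ 2.96.

k ≈ 9.35, θ ≈ 2.96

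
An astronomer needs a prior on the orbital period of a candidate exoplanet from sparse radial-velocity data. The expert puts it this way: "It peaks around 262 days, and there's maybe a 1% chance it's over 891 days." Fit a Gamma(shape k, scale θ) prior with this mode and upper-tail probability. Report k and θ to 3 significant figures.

Gamma(k,θ) with k>1 has mode (k−1)θ, so θ = 262/(k−1).
Need P(X < 891) = 0.99 with θ tied to k this way. Start at k = 2, θ = 262: P(X<891) ≈ 0.853.
Too low — raise k to concentrate. Iterating converges to k ≈ 3.91.
Then θ = 262/(3.91−1) ≈ 89.9.

k ≈ 3.91, θ ≈ 89.9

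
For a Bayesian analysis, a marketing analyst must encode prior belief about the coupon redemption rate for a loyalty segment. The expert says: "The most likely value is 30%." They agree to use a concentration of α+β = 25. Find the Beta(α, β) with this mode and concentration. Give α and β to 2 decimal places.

α = 7.90, β = 17.10

For α,β > 1 the Beta mode is (α−1)/(α+β−2). With α+β = 25, the mode is (α−1)/23.
Set (α−1)/23 = 0.3 → α = 1 + 0.3·23 = 7.90.
β = 25 − α = 17.10.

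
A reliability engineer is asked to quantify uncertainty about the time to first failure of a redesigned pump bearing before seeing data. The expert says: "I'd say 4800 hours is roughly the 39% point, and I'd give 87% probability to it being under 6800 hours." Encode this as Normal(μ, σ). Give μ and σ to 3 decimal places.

μ = 5197.406, σ = 1422.768

The p-quantile of Normal(μ,σ) is μ + z_p·σ, with z_{0.39} = -0.2793 and z_{0.87} = 1.126.
Eliminate σ: μ = (z₂·x₁ − z₁·x₂)/(z₂ − z₁) = (1.126·4800 − (-0.2793)·6800)/1.406 = 5197.406.
Then σ = (x₂ − x₁)/(z₂ − z₁) = (6800 − 4800)/1.406 = 1422.768.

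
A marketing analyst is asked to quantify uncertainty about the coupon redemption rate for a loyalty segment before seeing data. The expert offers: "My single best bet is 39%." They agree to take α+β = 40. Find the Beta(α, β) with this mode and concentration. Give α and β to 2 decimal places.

For α,β > 1 the Beta mode is (α−1)/(α+β−2). With α+β = 40, the mode is (α−1)/38.
Set (α−1)/38 = 0.39 → α = 1 + 0.39·38 = 15.82.
β = 40 − α = 24.18.

α = 15.82, β = 24.18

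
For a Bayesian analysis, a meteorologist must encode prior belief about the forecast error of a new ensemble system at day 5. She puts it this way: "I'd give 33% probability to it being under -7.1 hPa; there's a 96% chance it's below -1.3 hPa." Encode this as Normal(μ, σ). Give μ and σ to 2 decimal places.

For Normal(μ,σ), the p-quantile is μ + z_p·σ. Here z_{0.33} = -0.4399, z_{0.96} = 1.751.
So -7.1 = μ − 0.4399σ and -1.3 = μ + 1.751σ.
Subtracting: σ = (-1.3 − -7.1)/(1.751 − (-0.4399)) = 2.65.
Then μ = -7.1 − (-0.4399)·2.65 = -5.94.

μ = -5.94, σ = 2.65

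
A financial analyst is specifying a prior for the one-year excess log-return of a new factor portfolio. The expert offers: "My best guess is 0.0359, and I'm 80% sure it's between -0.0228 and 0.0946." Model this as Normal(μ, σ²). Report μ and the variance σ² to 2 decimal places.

A symmetric 80% interval runs μ ± z·σ with z = 1.282.
Half-width = 0.0587, so σ = 0.0587/1.282 = 0.046 and σ² = 0.00.
μ is the stated best guess, 0.04.

μ = 0.04, σ² = 0.00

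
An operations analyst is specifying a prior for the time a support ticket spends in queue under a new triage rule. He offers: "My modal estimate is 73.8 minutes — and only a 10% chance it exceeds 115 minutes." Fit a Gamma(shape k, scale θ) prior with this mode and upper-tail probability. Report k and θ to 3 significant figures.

Gamma(k,θ) with k>1 has mode (k−1)θ, so θ = 73.8/(k−1).
Need P(X < 115) = 0.9 with θ tied to k this way. Start at k = 2, θ = 73.8: P(X<115) ≈ 0.461.
Too low — raise k to concentrate. Iterating converges to k ≈ 10.5.
Then θ = 73.8/(10.5−1) ≈ 7.76.

k ≈ 10.5, θ ≈ 7.76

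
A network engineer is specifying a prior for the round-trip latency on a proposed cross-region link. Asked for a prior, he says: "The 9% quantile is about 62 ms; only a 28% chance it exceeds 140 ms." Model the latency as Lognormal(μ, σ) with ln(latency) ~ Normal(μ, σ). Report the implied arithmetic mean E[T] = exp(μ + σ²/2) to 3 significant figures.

E[T] ≈ 120 ms

If T ~ Lognormal(μ,σ) then ln T ~ Normal(μ,σ), so the p-quantile of ln T is μ + z_p·σ.
ln(62) = 4.127 and ln(140) = 4.942; z_{0.09} = -1.341, z_{0.72} = 0.5828.
σ = (4.942 − 4.127)/(0.5828 − (-1.341)) = 0.423.
μ = 4.127 − (-1.341)·0.423 = 4.695.
E[T] = exp(μ + σ²/2) = exp(4.695 + 0.0896) = 120 ms.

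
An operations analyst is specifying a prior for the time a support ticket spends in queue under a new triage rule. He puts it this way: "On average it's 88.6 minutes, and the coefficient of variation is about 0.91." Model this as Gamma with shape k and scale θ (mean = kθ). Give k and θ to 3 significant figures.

k ≈ 1.21, θ ≈ 73.4

For Gamma(k, scale θ): mean = kθ, variance = kθ², so CV = 1/√k.
CV = 0.91, hence k = 1/CV² = 1.21.
Then θ = mean/k = 88.6/1.21 = 73.4.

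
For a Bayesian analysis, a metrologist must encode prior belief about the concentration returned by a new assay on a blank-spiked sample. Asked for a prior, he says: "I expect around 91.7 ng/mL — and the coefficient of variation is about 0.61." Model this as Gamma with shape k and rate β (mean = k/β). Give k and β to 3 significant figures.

k ≈ 2.69, β ≈ 0.0293

For Gamma(k, rate β): mean = k/β, variance = k/β², so CV = 1/√k.
CV = 0.61, hence k = 1/CV² = 2.69.
Then β = k/mean = 2.69/91.7 = 0.0293.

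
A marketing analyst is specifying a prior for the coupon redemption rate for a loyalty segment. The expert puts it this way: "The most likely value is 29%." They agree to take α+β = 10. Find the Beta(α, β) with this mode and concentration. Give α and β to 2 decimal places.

For α,β > 1 the Beta mode is (α−1)/(α+β−2). With α+β = 10, the mode is (α−1)/8.
Set (α−1)/8 = 0.29 → α = 1 + 0.29·8 = 3.32.
β = 10 − α = 6.68.

α = 3.32, β = 6.68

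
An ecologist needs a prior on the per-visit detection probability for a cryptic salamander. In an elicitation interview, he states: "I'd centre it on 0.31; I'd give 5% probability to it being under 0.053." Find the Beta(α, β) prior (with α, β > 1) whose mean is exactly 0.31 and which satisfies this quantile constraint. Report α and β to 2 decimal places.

With mean 0.31 fixed, write α = 0.31s, β = 0.69s where s = α+β.
Need P(θ < 0.053) = 0.05 under Beta(0.31s, 0.69s). Normal approximation: (q−m)/√(m(1−m)/s) ≈ z_{0.05} = -1.64, so s ≈ 0.31·0.69·(-1.64)²/(0.053−0.31)² = 8.8.
At s = 8.8: P(θ<0.053) ≈ 0.012. Adjusting to match 0.05 gives s ≈ 5.18.
So α = 0.31·5.18 ≈ 1.61, β = 0.69·5.18 ≈ 3.58.

α ≈ 1.61, β ≈ 3.58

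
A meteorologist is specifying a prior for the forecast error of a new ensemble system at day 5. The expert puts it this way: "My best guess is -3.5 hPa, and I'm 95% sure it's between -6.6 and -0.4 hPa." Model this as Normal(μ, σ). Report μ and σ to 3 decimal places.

A symmetric 95% interval runs μ ± z·σ with z = 1.96.
Half-width = 3.1, so σ = 3.1/1.96 = 1.582.
μ is the stated best guess, -3.500.

μ = -3.500, σ = 1.582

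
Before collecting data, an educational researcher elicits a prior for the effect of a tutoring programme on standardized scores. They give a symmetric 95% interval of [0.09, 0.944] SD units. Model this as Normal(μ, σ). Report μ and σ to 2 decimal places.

μ = 0.52, σ = 0.22

A symmetric 95% interval runs μ ± z·σ with z = 1.96.
Half-width = 0.427, so σ = 0.427/1.96 = 0.22.
μ is the interval midpoint, 0.52.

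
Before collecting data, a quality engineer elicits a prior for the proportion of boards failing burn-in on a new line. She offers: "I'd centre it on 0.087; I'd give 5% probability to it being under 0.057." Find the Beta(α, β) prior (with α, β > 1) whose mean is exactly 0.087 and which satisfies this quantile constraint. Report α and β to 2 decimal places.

α ≈ 17.65, β ≈ 185.22

With mean 0.087 fixed, write α = 0.087s, β = 0.913s where s = α+β.
Need P(θ < 0.057) = 0.05 under Beta(0.087s, 0.913s). Normal approximation: (q−m)/√(m(1−m)/s) ≈ z_{0.05} = -1.64, so s ≈ 0.087·0.913·(-1.64)²/(0.057−0.087)² = 238.8.
At s = 238.8: P(θ<0.057) ≈ 0.036. Adjusting to match 0.05 gives s ≈ 202.87.
So α = 0.087·202.87 ≈ 17.65, β = 0.913·202.87 ≈ 185.22.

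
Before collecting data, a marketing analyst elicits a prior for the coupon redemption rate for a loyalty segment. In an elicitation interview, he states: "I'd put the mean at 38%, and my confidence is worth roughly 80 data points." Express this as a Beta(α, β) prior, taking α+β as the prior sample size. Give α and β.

α = 30.4, β = 49.6

Under the effective-sample-size interpretation, Beta(α, β) has prior mean α/(α+β) and prior sample size α+β.
So α+β = 80 and α/(α+β) = 0.38, giving α = 0.38·80 = 30.4 and β = 80 − 30.4 = 49.6.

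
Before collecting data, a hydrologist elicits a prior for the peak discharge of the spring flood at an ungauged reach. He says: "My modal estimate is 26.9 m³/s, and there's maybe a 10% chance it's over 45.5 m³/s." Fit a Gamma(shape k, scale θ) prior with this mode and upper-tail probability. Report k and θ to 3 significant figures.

k ≈ 7.85, θ ≈ 3.93

Gamma(k,θ) with k>1 has mode (k−1)θ, so θ = 26.9/(k−1).
Need P(X < 45.5) = 0.9 with θ tied to k this way. Start at k = 2, θ = 26.9: P(X<45.5) ≈ 0.504.
Too low — raise k to concentrate. Iterating converges to k ≈ 7.85.
Then θ = 26.9/(7.85−1) ≈ 3.93.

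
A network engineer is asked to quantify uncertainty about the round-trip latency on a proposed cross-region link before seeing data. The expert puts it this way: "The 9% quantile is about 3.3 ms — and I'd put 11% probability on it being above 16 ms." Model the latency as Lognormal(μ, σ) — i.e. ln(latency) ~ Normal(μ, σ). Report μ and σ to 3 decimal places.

If T ~ Lognormal(μ,σ) then ln T ~ Normal(μ,σ), so the p-quantile of ln T is μ + z_p·σ.
ln(3.3) = 1.194 and ln(16) = 2.773; z_{0.09} = -1.341, z_{0.89} = 1.227.
σ = (2.773 − 1.194)/(1.227 − (-1.341)) = 0.615.
μ = 1.194 − (-1.341)·0.615 = 2.018.

μ ≈ 2.018, σ ≈ 0.615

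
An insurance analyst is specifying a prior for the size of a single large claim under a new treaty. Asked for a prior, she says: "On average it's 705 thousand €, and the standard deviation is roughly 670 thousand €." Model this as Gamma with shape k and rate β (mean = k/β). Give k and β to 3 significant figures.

For Gamma(k, rate β): mean = k/β, variance = k/β², so CV = 1/√k.
CV = SD/mean = 670/705 = 0.9504, hence k = 1/CV² = 1.11.
Then β = k/mean = 1.11/705 = 0.00157.

k ≈ 1.11, β ≈ 0.00157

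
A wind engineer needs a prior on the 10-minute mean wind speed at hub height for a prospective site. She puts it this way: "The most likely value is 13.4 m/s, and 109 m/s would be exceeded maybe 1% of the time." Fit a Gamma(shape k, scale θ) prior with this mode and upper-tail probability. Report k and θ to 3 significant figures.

Gamma(k,θ) with k>1 has mode (k−1)θ, so θ = 13.4/(k−1).
Need P(X < 109) = 0.99 with θ tied to k this way. Start at k = 2, θ = 13.4: P(X<109) ≈ 0.997.
Too high — lower k to spread out. Iterating converges to k ≈ 1.76.
Then θ = 13.4/(1.76−1) ≈ 17.6.

k ≈ 1.76, θ ≈ 17.6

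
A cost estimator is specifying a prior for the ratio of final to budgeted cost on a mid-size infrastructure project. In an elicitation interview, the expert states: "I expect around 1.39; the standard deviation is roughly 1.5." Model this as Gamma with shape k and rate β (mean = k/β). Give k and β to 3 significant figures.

For Gamma(k, rate β): mean = k/β, variance = k/β², so CV = 1/√k.
CV = SD/mean = 1.5/1.39 = 1.079, hence k = 1/CV² = 0.859.
Then β = k/mean = 0.859/1.39 = 0.618.

k ≈ 0.859, β ≈ 0.618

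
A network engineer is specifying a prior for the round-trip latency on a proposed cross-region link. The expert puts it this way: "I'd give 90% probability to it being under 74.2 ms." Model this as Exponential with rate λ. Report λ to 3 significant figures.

P(T < 74.2) = 1 − e^(−λ·74.2) = 0.9, so λ = −ln(1−0.9)/74.2 = −ln(0.1)/74.2 = 0.031.

λ ≈ 0.031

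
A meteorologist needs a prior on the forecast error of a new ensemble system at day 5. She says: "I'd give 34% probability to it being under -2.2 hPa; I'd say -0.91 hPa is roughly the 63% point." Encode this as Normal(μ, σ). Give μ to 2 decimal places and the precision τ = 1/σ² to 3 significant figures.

The p-quantile of Normal(μ,σ) is μ + z_p·σ, with z_{0.34} = -0.4125 and z_{0.63} = 0.3319.
Eliminate σ: μ = (z₂·x₁ − z₁·x₂)/(z₂ − z₁) = (0.3319·-2.2 − (-0.4125)·-0.91)/0.7443 = -1.49.
Then σ = (x₂ − x₁)/(z₂ − z₁) = (-0.91 − -2.2)/0.7443 = 1.73.
Precision τ = 1/σ² = 1/1.733² = 0.333.

μ = -1.49, τ = 0.333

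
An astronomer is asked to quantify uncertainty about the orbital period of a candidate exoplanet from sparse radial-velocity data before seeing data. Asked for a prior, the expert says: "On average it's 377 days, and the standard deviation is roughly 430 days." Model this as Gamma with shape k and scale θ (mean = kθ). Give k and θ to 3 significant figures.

k ≈ 0.769, θ ≈ 490

For Gamma(k, scale θ): mean = kθ, variance = kθ², so CV = 1/√k.
CV = SD/mean = 430/377 = 1.141, hence k = 1/CV² = 0.769.
Then θ = mean/k = 377/0.769 = 490.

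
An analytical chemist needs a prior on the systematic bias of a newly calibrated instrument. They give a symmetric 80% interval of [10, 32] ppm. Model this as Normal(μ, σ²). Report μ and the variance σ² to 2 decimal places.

A symmetric 80% interval runs μ ± z·σ with z = 1.282.
Half-width = 11, so σ = 11/1.282 = 8.583 and σ² = 73.67.
μ is the interval midpoint, 21.00.

μ = 21.00, σ² = 73.67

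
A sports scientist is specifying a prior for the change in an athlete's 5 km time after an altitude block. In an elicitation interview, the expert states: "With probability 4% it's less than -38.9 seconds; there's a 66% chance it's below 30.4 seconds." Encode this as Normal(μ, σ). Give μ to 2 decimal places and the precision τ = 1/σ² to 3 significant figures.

For Normal(μ,σ), the p-quantile is μ + z_p·σ. Here z_{0.04} = -1.751, z_{0.66} = 0.4125.
So -38.9 = μ − 1.751σ and 30.4 = μ + 0.4125σ.
Subtracting: σ = (30.4 − -38.9)/(0.4125 − (-1.751)) = 32.04.
Then μ = -38.9 − (-1.751)·32.04 = 17.19.
Precision τ = 1/σ² = 1/32.04² = 0.000974.

μ = 17.19, τ = 0.000974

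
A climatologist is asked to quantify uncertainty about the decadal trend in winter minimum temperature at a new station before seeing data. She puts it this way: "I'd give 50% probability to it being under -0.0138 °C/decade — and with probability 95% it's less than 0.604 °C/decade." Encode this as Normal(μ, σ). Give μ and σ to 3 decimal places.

μ = -0.014, σ = 0.376

For Normal(μ,σ), the p-quantile is μ + z_p·σ. Here z_{0.5} = 0, z_{0.95} = 1.645.
So -0.0138 = μ + 0σ and 0.604 = μ + 1.645σ.
Subtracting: σ = (0.604 − -0.0138)/(1.645 − (0)) = 0.376.
Then μ = -0.0138 − (0)·0.376 = -0.014.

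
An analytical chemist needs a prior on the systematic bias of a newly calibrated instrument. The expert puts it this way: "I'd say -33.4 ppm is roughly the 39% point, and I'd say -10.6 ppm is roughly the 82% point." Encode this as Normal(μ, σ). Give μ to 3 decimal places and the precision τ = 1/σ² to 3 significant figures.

μ = -28.069, τ = 0.00275

For Normal(μ,σ), the p-quantile is μ + z_p·σ. Here z_{0.39} = -0.2793, z_{0.82} = 0.9154.
So -33.4 = μ − 0.2793σ and -10.6 = μ + 0.9154σ.
Subtracting: σ = (-10.6 − -33.4)/(0.9154 − (-0.2793)) = 19.085.
Then μ = -33.4 − (-0.2793)·19.085 = -28.069.
Precision τ = 1/σ² = 1/19.08² = 0.00275.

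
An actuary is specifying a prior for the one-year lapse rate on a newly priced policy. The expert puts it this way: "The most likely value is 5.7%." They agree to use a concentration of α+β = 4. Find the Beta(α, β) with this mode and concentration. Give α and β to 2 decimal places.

α = 1.11, β = 2.89

For α,β > 1 the Beta mode is (α−1)/(α+β−2). With α+β = 4, the mode is (α−1)/2.
Set (α−1)/2 = 0.057 → α = 1 + 0.057·2 = 1.11.
β = 4 − α = 2.89.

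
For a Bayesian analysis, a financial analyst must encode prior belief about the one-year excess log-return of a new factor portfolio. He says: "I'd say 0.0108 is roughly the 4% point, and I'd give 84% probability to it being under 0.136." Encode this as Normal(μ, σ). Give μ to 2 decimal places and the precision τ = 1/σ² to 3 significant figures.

The p-quantile of Normal(μ,σ) is μ + z_p·σ, with z_{0.04} = -1.751 and z_{0.84} = 0.9945.
Eliminate σ: μ = (z₂·x₁ − z₁·x₂)/(z₂ − z₁) = (0.9945·0.0108 − (-1.751)·0.136)/2.745 = 0.09.
Then σ = (x₂ − x₁)/(z₂ − z₁) = (0.136 − 0.0108)/2.745 = 0.05.
Precision τ = 1/σ² = 1/0.04561² = 481.

μ = 0.09, τ = 481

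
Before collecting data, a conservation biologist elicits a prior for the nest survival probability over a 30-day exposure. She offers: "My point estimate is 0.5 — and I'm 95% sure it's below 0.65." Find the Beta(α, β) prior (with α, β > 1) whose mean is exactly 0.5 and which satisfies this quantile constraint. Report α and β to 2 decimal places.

α ≈ 14.59, β ≈ 14.59

With mean 0.5 fixed, write α = 0.5s, β = 0.5s where s = α+β.
Need P(θ < 0.65) = 0.95 under Beta(0.5s, 0.5s). Normal approximation: (q−m)/√(m(1−m)/s) ≈ z_{0.95} = 1.64, so s ≈ 0.5·0.5·(1.64)²/(0.65−0.5)² = 30.1.
At s = 30.1: P(θ<0.65) ≈ 0.953. Adjusting to match 0.95 gives s ≈ 29.18.
So α = 0.5·29.18 ≈ 14.59, β = 0.5·29.18 ≈ 14.59.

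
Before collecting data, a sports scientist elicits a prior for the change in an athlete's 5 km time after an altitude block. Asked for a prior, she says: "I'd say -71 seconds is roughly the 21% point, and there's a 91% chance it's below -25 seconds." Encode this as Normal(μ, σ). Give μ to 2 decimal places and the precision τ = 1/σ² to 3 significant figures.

μ = -53.72, τ = 0.00218

The p-quantile of Normal(μ,σ) is μ + z_p·σ, with z_{0.21} = -0.8064 and z_{0.91} = 1.341.
Eliminate σ: μ = (z₂·x₁ − z₁·x₂)/(z₂ − z₁) = (1.341·-71 − (-0.8064)·-25)/2.147 = -53.72.
Then σ = (x₂ − x₁)/(z₂ − z₁) = (-25 − -71)/2.147 = 21.42.
Precision τ = 1/σ² = 1/21.42² = 0.00218.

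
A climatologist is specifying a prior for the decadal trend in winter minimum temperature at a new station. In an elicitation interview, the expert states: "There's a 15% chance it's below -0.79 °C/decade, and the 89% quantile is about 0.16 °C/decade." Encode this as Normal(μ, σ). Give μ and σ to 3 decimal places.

μ = -0.355, σ = 0.420

The p-quantile of Normal(μ,σ) is μ + z_p·σ, with z_{0.15} = -1.036 and z_{0.89} = 1.227.
Eliminate σ: μ = (z₂·x₁ − z₁·x₂)/(z₂ − z₁) = (1.227·-0.79 − (-1.036)·0.16)/2.263 = -0.355.
Then σ = (x₂ − x₁)/(z₂ − z₁) = (0.16 − -0.79)/2.263 = 0.420.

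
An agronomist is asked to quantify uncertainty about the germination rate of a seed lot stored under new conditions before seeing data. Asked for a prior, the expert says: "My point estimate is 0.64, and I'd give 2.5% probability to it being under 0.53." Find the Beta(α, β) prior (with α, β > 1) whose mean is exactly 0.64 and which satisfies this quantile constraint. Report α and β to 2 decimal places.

α ≈ 48.95, β ≈ 27.54

With mean 0.64 fixed, write α = 0.64s, β = 0.36s where s = α+β.
Need P(θ < 0.53) = 0.025 under Beta(0.64s, 0.36s). Normal approximation: (q−m)/√(m(1−m)/s) ≈ z_{0.025} = -1.96, so s ≈ 0.64·0.36·(-1.96)²/(0.53−0.64)² = 73.1.
At s = 73.1: P(θ<0.53) ≈ 0.028. Adjusting to match 0.025 gives s ≈ 76.49.
So α = 0.64·76.49 ≈ 48.95, β = 0.36·76.49 ≈ 27.54.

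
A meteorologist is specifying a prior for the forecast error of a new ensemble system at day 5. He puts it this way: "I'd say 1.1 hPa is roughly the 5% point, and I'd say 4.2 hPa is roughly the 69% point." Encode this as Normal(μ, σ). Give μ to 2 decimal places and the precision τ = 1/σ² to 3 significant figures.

μ = 3.48, τ = 0.477

For Normal(μ,σ), the p-quantile is μ + z_p·σ. Here z_{0.05} = -1.645, z_{0.69} = 0.4959.
So 1.1 = μ − 1.645σ and 4.2 = μ + 0.4959σ.
Subtracting: σ = (4.2 − 1.1)/(0.4959 − (-1.645)) = 1.45.
Then μ = 1.1 − (-1.645)·1.45 = 3.48.
Precision τ = 1/σ² = 1/1.448² = 0.477.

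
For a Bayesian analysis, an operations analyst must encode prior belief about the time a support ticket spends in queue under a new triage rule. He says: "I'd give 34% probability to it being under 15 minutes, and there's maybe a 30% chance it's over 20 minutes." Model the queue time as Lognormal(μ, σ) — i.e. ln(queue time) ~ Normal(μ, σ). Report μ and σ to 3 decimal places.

If T ~ Lognormal(μ,σ) then ln T ~ Normal(μ,σ), so the p-quantile of ln T is μ + z_p·σ.
ln(15) = 2.708 and ln(20) = 2.996; z_{0.34} = -0.4125, z_{0.7} = 0.5244.
σ = (2.996 − 2.708)/(0.5244 − (-0.4125)) = 0.307.
μ = 2.708 − (-0.4125)·0.307 = 2.835.

μ ≈ 2.835, σ ≈ 0.307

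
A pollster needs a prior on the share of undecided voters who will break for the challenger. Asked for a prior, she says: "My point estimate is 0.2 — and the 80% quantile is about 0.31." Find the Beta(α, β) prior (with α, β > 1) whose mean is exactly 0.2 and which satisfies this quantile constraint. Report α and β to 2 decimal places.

With mean 0.2 fixed, write α = 0.2s, β = 0.8s where s = α+β.
Need P(θ < 0.31) = 0.8 under Beta(0.2s, 0.8s). Normal approximation: (q−m)/√(m(1−m)/s) ≈ z_{0.8} = 0.842, so s ≈ 0.2·0.8·(0.842)²/(0.31−0.2)² = 9.4.
At s = 9.4: P(θ<0.31) ≈ 0.816. Adjusting to match 0.8 gives s ≈ 7.63.
So α = 0.2·7.63 ≈ 1.53, β = 0.8·7.63 ≈ 6.11.

α ≈ 1.53, β ≈ 6.11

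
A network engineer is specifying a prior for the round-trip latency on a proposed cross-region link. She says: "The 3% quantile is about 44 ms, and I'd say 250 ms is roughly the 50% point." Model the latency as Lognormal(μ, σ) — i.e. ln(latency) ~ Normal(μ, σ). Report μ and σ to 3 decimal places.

If T ~ Lognormal(μ,σ) then ln T ~ Normal(μ,σ), so the p-quantile of ln T is μ + z_p·σ.
ln(44) = 3.784 and ln(250) = 5.521; z_{0.03} = -1.881, z_{0.5} = 0.
σ = (5.521 − 3.784)/(0 − (-1.881)) = 0.924.
μ = 3.784 − (-1.881)·0.924 = 5.521.

μ ≈ 5.521, σ ≈ 0.924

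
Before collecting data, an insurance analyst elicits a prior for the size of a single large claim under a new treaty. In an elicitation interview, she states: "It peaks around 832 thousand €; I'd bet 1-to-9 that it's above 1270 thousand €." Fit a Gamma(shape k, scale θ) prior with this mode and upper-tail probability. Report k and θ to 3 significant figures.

k ≈ 11.4, θ ≈ 79.8

Gamma(k,θ) with k>1 has mode (k−1)θ, so θ = 832/(k−1).
Need P(X < 1270) = 0.9 with θ tied to k this way. Start at k = 2, θ = 832: P(X<1270) ≈ 0.451.
Too low — raise k to concentrate. Iterating converges to k ≈ 11.4.
Then θ = 832/(11.4−1) ≈ 79.8.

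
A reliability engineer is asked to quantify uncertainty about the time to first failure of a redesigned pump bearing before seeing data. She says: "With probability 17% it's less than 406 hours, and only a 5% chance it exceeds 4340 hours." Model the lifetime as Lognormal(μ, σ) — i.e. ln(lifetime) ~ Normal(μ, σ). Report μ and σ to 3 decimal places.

μ ≈ 6.876, σ ≈ 0.912

If T ~ Lognormal(μ,σ) then ln T ~ Normal(μ,σ), so the p-quantile of ln T is μ + z_p·σ.
ln(406) = 6.006 and ln(4340) = 8.376; z_{0.17} = -0.9542, z_{0.95} = 1.645.
σ = (8.376 − 6.006)/(1.645 − (-0.9542)) = 0.912.
μ = 6.006 − (-0.9542)·0.912 = 6.876.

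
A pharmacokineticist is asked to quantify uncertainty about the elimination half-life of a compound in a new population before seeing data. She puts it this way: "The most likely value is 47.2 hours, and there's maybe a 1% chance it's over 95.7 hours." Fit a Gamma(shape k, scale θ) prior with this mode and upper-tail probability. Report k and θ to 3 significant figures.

Gamma(k,θ) with k>1 has mode (k−1)θ, so θ = 47.2/(k−1).
Need P(X < 95.7) = 0.99 with θ tied to k this way. Start at k = 2, θ = 47.2: P(X<95.7) ≈ 0.601.
Too low — raise k to concentrate. Iterating converges to k ≈ 10.8.
Then θ = 47.2/(10.8−1) ≈ 4.81.

k ≈ 10.8, θ ≈ 4.81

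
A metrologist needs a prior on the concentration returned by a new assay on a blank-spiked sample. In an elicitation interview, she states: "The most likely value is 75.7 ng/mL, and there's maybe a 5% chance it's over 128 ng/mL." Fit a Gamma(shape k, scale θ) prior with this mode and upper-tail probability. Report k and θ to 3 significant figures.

Gamma(k,θ) with k>1 has mode (k−1)θ, so θ = 75.7/(k−1).
Need P(X < 128) = 0.95 with θ tied to k this way. Start at k = 2, θ = 75.7: P(X<128) ≈ 0.504.
Too low — raise k to concentrate. Iterating converges to k ≈ 11.1.
Then θ = 75.7/(11.1−1) ≈ 7.48.

k ≈ 11.1, θ ≈ 7.48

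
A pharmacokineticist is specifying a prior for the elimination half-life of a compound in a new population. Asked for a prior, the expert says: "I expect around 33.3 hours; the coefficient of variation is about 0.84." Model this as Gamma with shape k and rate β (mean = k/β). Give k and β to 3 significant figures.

k ≈ 1.42, β ≈ 0.0426

For Gamma(k, rate β): mean = k/β, variance = k/β², so CV = 1/√k.
CV = 0.84, hence k = 1/CV² = 1.42.
Then β = k/mean = 1.42/33.3 = 0.0426.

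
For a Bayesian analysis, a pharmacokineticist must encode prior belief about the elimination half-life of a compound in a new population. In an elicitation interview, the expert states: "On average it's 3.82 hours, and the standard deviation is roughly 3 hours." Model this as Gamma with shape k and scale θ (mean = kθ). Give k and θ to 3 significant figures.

For Gamma(k, scale θ): mean = kθ, variance = kθ², so CV = 1/√k.
CV = SD/mean = 3/3.82 = 0.7853, hence k = 1/CV² = 1.62.
Then θ = mean/k = 3.82/1.62 = 2.36.

k ≈ 1.62, θ ≈ 2.36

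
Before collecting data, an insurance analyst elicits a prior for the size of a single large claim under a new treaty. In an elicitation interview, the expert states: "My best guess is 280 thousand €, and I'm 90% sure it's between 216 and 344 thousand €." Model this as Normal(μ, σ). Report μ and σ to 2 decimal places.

A symmetric 90% interval runs μ ± z·σ with z = 1.645.
Half-width = 64, so σ = 64/1.645 = 38.91.
μ is the stated best guess, 280.00.

μ = 280.00, σ = 38.91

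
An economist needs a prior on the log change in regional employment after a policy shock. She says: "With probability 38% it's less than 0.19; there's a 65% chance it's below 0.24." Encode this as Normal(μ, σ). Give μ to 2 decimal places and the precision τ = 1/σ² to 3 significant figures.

μ = 0.21, τ = 191

The p-quantile of Normal(μ,σ) is μ + z_p·σ, with z_{0.38} = -0.3055 and z_{0.65} = 0.3853.
Eliminate σ: μ = (z₂·x₁ − z₁·x₂)/(z₂ − z₁) = (0.3853·0.19 − (-0.3055)·0.24)/0.6908 = 0.21.
Then σ = (x₂ − x₁)/(z₂ − z₁) = (0.24 − 0.19)/0.6908 = 0.07.
Precision τ = 1/σ² = 1/0.07238² = 191.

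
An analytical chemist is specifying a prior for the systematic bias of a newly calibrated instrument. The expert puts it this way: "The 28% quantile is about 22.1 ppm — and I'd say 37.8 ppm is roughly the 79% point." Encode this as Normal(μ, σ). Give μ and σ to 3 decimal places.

For Normal(μ,σ), the p-quantile is μ + z_p·σ. Here z_{0.28} = -0.5828, z_{0.79} = 0.8064.
So 22.1 = μ − 0.5828σ and 37.8 = μ + 0.8064σ.
Subtracting: σ = (37.8 − 22.1)/(0.8064 − (-0.5828)) = 11.301.
Then μ = 22.1 − (-0.5828)·11.301 = 28.687.

μ = 28.687, σ = 11.301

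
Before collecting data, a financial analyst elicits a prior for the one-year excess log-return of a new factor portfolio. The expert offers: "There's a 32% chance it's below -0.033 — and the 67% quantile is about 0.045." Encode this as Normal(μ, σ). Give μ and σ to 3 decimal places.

μ = 0.007, σ = 0.086

The p-quantile of Normal(μ,σ) is μ + z_p·σ, with z_{0.32} = -0.4677 and z_{0.67} = 0.4399.
Eliminate σ: μ = (z₂·x₁ − z₁·x₂)/(z₂ − z₁) = (0.4399·-0.033 − (-0.4677)·0.045)/0.9076 = 0.007.
Then σ = (x₂ − x₁)/(z₂ − z₁) = (0.045 − -0.033)/0.9076 = 0.086.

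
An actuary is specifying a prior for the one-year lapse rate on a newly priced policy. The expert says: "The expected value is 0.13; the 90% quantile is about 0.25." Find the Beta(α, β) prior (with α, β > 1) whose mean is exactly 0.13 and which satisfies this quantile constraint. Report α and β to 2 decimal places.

With mean 0.13 fixed, write α = 0.13s, β = 0.87s where s = α+β.
Need P(θ < 0.25) = 0.9 under Beta(0.13s, 0.87s). Normal approximation: (q−m)/√(m(1−m)/s) ≈ z_{0.9} = 1.28, so s ≈ 0.13·0.87·(1.28)²/(0.25−0.13)² = 12.9.
At s = 12.9: P(θ<0.25) ≈ 0.893. Adjusting to match 0.9 gives s ≈ 14.04.
So α = 0.13·14.04 ≈ 1.82, β = 0.87·14.04 ≈ 12.21.

α ≈ 1.82, β ≈ 12.21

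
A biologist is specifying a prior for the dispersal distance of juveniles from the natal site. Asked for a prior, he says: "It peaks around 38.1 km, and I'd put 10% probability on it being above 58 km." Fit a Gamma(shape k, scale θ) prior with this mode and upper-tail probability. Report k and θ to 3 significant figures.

Gamma(k,θ) with k>1 has mode (k−1)θ, so θ = 38.1/(k−1).
Need P(X < 58) = 0.9 with θ tied to k this way. Start at k = 2, θ = 38.1: P(X<58) ≈ 0.450.
Too low — raise k to concentrate. Iterating converges to k ≈ 11.6.
Then θ = 38.1/(11.6−1) ≈ 3.61.

k ≈ 11.6, θ ≈ 3.61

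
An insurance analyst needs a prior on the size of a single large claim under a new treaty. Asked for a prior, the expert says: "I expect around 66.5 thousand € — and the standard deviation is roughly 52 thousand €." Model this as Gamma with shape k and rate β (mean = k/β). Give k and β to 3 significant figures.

k ≈ 1.64, β ≈ 0.0246

For Gamma(k, rate β): mean = k/β, variance = k/β², so CV = 1/√k.
CV = SD/mean = 52/66.5 = 0.782, hence k = 1/CV² = 1.64.
Then β = k/mean = 1.64/66.5 = 0.0246.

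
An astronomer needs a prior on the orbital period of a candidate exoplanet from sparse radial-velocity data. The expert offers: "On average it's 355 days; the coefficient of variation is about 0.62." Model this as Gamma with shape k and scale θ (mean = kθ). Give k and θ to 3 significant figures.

k ≈ 2.6, θ ≈ 136

For Gamma(k, scale θ): mean = kθ, variance = kθ², so CV = 1/√k.
CV = 0.62, hence k = 1/CV² = 2.6.
Then θ = mean/k = 355/2.6 = 136.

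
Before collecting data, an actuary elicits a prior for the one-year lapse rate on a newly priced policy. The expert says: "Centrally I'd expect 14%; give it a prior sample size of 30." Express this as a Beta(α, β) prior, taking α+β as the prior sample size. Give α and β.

α = 4.2, β = 25.8

Under the effective-sample-size interpretation, Beta(α, β) has prior mean α/(α+β) and prior sample size α+β.
So α+β = 30 and α/(α+β) = 0.14, giving α = 0.14·30 = 4.2 and β = 30 − 4.2 = 25.8.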